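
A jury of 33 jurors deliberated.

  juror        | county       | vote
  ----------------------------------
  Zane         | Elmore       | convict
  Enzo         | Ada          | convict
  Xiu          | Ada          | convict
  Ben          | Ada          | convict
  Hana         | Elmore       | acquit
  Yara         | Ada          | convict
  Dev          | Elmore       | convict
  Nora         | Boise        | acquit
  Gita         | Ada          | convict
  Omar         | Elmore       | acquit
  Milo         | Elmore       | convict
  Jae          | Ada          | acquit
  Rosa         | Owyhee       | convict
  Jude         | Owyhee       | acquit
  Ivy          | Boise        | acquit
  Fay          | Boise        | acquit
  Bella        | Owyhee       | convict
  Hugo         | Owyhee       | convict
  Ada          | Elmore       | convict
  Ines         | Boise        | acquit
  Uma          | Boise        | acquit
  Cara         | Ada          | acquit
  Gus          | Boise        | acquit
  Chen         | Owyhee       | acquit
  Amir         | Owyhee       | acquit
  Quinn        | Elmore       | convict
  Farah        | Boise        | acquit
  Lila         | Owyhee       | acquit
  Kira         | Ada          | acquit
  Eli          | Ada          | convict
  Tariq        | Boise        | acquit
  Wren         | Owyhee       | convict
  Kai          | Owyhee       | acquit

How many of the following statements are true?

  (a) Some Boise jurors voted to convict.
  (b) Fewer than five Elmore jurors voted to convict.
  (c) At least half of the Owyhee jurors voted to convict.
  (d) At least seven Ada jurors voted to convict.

(a) Boise: |A| = 8, |A ∩ B| = 0; needs A ∩ B ≠ ∅ (|A ∩ B| ≥ 1) — false.
(b) Elmore: |A| = 7, |A ∩ B| = 5; needs |A ∩ B| < 5 — false.
(c) Owyhee: |A| = 9, |A ∩ B| = 4; needs |A ∩ B| ≥ |A ∖ B| — false.
(d) Ada: |A| = 9, |A ∩ B| = 6; needs |A ∩ B| ≥ 7 — false.

0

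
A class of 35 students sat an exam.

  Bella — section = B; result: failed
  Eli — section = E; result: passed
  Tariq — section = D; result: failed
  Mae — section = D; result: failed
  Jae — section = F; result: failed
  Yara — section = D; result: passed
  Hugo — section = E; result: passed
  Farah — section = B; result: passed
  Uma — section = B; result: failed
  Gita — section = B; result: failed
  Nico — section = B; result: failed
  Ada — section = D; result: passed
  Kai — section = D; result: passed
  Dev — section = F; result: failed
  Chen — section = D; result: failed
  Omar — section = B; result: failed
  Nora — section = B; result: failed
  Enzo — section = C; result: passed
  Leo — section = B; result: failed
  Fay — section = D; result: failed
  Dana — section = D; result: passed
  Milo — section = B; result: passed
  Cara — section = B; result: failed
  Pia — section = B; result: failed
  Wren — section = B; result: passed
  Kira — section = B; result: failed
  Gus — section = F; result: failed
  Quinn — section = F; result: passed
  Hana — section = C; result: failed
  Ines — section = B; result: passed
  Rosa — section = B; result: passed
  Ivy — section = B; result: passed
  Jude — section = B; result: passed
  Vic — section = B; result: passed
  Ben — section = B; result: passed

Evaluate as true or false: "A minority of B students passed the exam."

True

Truth condition: |A ∩ B| < |A ∖ B|.
|A| = 19, |A ∩ B| = 9, |A ∖ B| = 10.
9 < 10, so the statement is true.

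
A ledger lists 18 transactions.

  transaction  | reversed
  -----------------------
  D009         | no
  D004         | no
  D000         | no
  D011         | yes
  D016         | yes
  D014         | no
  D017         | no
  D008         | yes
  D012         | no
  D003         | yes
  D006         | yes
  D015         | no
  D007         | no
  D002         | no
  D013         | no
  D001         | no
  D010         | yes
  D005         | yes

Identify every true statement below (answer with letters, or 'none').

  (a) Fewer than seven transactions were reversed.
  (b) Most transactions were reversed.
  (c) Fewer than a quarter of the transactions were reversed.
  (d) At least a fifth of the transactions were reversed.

|A| = 18, |A ∩ B| = 7, |A ∖ B| = 11.
(a) |A ∩ B| < 7: fails.
(b) |A ∩ B| > |A ∖ B|: fails.
(c) |A ∩ B| / |A| < 1/4: fails.
(d) |A ∩ B| / |A| ≥ 1/5: holds.

(d)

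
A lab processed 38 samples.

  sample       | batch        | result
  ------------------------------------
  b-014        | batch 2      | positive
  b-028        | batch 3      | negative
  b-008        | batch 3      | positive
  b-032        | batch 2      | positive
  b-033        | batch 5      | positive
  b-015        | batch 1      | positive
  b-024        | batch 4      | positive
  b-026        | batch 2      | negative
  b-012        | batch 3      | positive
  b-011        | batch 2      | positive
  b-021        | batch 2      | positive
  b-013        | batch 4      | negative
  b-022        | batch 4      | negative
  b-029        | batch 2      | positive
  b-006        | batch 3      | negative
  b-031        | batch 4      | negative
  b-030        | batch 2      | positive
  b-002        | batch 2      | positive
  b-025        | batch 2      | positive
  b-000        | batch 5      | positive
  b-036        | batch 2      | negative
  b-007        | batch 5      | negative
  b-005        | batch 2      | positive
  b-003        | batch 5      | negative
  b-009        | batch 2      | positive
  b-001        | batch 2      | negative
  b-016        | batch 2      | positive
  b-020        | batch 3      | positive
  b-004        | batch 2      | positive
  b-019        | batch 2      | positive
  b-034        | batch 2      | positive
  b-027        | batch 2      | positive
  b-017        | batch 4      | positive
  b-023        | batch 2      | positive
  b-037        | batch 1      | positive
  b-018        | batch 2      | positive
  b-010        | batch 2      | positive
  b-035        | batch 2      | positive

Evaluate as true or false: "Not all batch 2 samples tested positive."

'Not all batch 2 samples tested positive' holds iff A ⊄ B (|A ∖ B| ≥ 1).
|A| = 22, |A ∩ B| = 19, |A ∖ B| = 3.
So the statement is true.

True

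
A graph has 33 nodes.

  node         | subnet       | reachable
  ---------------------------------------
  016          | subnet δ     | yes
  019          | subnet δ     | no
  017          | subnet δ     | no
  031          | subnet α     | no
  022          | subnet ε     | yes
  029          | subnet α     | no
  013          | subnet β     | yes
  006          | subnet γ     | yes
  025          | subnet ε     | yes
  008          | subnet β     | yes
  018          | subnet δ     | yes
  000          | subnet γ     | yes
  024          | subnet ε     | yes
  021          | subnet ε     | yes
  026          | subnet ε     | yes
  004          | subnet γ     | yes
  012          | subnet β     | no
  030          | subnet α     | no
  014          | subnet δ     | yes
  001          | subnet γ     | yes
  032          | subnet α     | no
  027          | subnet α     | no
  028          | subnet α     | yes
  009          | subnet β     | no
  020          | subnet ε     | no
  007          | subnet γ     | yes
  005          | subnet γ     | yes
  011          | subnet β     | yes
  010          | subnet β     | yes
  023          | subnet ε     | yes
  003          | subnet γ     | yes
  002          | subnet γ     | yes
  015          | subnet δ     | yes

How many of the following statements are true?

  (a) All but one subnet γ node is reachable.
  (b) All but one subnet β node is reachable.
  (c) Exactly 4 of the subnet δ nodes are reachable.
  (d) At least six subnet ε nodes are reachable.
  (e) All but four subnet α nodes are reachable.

2

(a) subnet γ: |A| = 8, |A ∩ B| = 8; needs |A ∖ B| = 1 — false.
(b) subnet β: |A| = 6, |A ∩ B| = 4; needs |A ∖ B| = 1 — false.
(c) subnet δ: |A| = 6, |A ∩ B| = 4; needs |A ∩ B| = 4 — true.
(d) subnet ε: |A| = 7, |A ∩ B| = 6; needs |A ∩ B| ≥ 6 — true.
(e) subnet α: |A| = 6, |A ∩ B| = 1; needs |A ∖ B| = 4 — false.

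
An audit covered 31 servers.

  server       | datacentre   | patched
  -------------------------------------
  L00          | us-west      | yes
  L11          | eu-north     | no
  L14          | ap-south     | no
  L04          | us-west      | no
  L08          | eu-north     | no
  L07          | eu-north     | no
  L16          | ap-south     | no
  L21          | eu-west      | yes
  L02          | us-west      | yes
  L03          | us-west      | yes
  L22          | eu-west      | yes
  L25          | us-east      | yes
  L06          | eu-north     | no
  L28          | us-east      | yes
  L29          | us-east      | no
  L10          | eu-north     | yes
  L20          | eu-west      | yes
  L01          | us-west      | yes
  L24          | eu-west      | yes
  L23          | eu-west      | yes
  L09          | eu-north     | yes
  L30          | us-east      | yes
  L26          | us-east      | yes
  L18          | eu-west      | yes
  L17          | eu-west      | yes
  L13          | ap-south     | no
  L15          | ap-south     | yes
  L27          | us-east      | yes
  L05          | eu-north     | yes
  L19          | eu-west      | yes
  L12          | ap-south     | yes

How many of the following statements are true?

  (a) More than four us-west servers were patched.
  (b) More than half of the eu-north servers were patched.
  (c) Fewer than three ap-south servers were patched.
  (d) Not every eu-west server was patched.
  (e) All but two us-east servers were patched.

(a) us-west: |A| = 5, |A ∩ B| = 4; needs |A ∩ B| > 4 — false.
(b) eu-north: |A| = 7, |A ∩ B| = 3; needs |A ∩ B| > |A ∖ B| — false.
(c) ap-south: |A| = 5, |A ∩ B| = 2; needs |A ∩ B| < 3 — true.
(d) eu-west: |A| = 8, |A ∩ B| = 8; needs A ⊄ B (|A ∖ B| ≥ 1) — false.
(e) us-east: |A| = 6, |A ∩ B| = 5; needs |A ∖ B| = 2 — false.

1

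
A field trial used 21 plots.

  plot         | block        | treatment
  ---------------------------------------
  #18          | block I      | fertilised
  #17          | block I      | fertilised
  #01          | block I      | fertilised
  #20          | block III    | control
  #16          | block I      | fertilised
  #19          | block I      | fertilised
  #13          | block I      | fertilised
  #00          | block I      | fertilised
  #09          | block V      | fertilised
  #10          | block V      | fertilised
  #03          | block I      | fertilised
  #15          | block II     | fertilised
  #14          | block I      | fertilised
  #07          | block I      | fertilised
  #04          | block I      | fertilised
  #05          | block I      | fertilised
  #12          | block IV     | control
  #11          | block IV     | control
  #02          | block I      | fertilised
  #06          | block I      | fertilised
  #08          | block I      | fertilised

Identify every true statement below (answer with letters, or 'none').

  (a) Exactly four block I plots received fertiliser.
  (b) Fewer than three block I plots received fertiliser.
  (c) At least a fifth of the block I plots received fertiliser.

|A| = 15, |A ∩ B| = 15, |A ∖ B| = 0.
(a) |A ∩ B| = 4: fails.
(b) |A ∩ B| < 3: fails.
(c) |A ∩ B| / |A| ≥ 1/5: holds.

(c)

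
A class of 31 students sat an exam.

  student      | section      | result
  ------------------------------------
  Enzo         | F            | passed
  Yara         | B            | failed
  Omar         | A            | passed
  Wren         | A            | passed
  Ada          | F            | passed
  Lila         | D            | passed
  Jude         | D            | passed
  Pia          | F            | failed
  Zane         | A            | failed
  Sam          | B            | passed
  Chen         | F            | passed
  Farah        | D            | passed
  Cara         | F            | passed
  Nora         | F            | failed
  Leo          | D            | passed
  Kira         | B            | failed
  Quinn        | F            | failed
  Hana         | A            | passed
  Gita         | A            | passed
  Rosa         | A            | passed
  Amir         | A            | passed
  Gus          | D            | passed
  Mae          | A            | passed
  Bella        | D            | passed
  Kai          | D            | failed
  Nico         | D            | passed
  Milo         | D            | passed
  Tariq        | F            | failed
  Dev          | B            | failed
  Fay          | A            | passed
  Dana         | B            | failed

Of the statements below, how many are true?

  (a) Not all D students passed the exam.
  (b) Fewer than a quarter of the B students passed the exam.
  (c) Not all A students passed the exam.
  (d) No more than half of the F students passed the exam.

(a) D: |A| = 9, |A ∩ B| = 8; needs A ⊄ B (|A ∖ B| ≥ 1) — true.
(b) B: |A| = 5, |A ∩ B| = 1; needs |A ∩ B| / |A| < 1/4 — true.
(c) A: |A| = 9, |A ∩ B| = 8; needs A ⊄ B (|A ∖ B| ≥ 1) — true.
(d) F: |A| = 8, |A ∩ B| = 4; needs |A ∩ B| ≤ |A ∖ B| — true.

4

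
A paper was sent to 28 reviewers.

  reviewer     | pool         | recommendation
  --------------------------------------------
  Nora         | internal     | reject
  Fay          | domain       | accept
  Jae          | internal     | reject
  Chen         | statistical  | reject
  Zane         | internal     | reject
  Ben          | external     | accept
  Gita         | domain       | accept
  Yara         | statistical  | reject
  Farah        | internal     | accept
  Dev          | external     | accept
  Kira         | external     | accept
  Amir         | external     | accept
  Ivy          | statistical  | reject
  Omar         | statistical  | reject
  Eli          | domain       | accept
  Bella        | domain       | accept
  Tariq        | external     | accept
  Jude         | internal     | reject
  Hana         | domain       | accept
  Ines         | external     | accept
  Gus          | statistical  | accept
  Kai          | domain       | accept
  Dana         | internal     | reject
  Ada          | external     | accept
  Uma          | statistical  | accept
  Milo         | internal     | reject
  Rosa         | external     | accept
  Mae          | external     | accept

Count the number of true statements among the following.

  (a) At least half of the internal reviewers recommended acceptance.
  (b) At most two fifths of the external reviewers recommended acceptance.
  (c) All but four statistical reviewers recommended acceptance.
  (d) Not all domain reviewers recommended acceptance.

1

(a) internal: |A| = 7, |A ∩ B| = 1; needs |A ∩ B| ≥ |A ∖ B| — false.
(b) external: |A| = 9, |A ∩ B| = 9; needs |A ∩ B| / |A| ≤ 2/5 — false.
(c) statistical: |A| = 6, |A ∩ B| = 2; needs |A ∖ B| = 4 — true.
(d) domain: |A| = 6, |A ∩ B| = 6; needs A ⊄ B (|A ∖ B| ≥ 1) — false.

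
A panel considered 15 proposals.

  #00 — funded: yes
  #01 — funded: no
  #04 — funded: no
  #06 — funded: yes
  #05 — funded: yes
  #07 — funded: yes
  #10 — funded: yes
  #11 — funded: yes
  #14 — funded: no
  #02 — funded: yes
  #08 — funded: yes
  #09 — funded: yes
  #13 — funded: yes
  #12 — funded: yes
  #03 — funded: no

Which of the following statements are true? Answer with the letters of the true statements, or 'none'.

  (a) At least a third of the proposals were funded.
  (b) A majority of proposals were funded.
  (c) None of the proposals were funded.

(a), (b)

|A| = 15, |A ∩ B| = 11, |A ∖ B| = 4.
(a) |A ∩ B| / |A| ≥ 1/3: holds.
(b) |A ∩ B| > |A ∖ B|: holds.
(c) A ∩ B = ∅ (|A ∩ B| = 0): fails.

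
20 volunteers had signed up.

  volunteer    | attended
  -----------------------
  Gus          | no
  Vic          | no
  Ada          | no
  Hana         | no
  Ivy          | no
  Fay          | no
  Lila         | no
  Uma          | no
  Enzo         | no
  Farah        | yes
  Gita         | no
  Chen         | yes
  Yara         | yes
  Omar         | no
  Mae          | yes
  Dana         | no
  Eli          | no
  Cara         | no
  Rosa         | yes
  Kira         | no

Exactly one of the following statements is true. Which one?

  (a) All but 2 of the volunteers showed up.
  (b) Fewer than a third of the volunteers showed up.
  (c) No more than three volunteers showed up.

|A| = 20, |A ∩ B| = 5, |A ∖ B| = 15.
(a) requires |A ∖ B| = 2: false.
(b) requires |A ∩ B| / |A| < 1/3: true.
(c) requires |A ∩ B| ≤ 3: false.

(b)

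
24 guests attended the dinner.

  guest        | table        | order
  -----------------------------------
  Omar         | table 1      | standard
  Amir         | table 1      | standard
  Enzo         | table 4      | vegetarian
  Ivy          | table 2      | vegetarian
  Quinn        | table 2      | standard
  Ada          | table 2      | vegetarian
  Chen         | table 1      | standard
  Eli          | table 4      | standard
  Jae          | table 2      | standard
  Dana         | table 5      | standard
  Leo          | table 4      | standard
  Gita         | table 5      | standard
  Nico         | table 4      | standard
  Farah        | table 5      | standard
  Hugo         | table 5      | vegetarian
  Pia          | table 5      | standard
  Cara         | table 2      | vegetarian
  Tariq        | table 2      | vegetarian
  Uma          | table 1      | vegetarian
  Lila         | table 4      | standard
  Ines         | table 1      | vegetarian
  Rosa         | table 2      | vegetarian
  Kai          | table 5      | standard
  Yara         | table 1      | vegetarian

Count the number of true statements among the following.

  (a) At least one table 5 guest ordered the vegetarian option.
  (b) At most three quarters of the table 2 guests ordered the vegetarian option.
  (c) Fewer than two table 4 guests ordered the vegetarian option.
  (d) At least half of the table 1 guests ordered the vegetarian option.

(a) table 5: |A| = 6, |A ∩ B| = 1; needs A ∩ B ≠ ∅ (|A ∩ B| ≥ 1) — true.
(b) table 2: |A| = 7, |A ∩ B| = 5; needs |A ∩ B| / |A| ≤ 3/4 — true.
(c) table 4: |A| = 5, |A ∩ B| = 1; needs |A ∩ B| < 2 — true.
(d) table 1: |A| = 6, |A ∩ B| = 3; needs |A ∩ B| ≥ |A ∖ B| — true.

4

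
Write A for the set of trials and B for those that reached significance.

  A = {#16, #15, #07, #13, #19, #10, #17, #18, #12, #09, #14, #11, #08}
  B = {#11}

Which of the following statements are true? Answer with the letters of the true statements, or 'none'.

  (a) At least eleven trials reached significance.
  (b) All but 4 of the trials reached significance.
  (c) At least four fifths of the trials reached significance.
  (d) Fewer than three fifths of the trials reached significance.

|A| = 13, |A ∩ B| = 1, |A ∖ B| = 12.
(a) |A ∩ B| ≥ 11: fails.
(b) |A ∖ B| = 4: fails.
(c) |A ∩ B| / |A| ≥ 4/5: fails.
(d) |A ∩ B| / |A| < 3/5: holds.

(d)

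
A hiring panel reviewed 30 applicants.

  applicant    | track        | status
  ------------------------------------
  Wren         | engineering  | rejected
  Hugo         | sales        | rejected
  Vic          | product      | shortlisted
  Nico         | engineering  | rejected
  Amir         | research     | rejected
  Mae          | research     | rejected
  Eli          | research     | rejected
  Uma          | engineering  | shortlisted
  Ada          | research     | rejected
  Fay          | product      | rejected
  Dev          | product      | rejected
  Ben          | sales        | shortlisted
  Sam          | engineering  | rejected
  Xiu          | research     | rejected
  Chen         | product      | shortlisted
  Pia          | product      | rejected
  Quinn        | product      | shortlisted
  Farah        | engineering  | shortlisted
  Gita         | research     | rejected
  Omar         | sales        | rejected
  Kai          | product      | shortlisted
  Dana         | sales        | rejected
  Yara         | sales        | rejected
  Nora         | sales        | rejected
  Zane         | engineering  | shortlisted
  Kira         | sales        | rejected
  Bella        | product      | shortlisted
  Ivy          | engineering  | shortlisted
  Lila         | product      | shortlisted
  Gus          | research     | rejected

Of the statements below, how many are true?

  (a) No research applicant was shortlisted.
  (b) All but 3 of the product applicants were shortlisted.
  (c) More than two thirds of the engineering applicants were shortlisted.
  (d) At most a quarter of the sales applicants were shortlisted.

3

(a) research: |A| = 7, |A ∩ B| = 0; needs A ∩ B = ∅ (|A ∩ B| = 0) — true.
(b) product: |A| = 9, |A ∩ B| = 6; needs |A ∖ B| = 3 — true.
(c) engineering: |A| = 7, |A ∩ B| = 4; needs |A ∩ B| / |A| > 2/3 — false.
(d) sales: |A| = 7, |A ∩ B| = 1; needs |A ∩ B| / |A| ≤ 1/4 — true.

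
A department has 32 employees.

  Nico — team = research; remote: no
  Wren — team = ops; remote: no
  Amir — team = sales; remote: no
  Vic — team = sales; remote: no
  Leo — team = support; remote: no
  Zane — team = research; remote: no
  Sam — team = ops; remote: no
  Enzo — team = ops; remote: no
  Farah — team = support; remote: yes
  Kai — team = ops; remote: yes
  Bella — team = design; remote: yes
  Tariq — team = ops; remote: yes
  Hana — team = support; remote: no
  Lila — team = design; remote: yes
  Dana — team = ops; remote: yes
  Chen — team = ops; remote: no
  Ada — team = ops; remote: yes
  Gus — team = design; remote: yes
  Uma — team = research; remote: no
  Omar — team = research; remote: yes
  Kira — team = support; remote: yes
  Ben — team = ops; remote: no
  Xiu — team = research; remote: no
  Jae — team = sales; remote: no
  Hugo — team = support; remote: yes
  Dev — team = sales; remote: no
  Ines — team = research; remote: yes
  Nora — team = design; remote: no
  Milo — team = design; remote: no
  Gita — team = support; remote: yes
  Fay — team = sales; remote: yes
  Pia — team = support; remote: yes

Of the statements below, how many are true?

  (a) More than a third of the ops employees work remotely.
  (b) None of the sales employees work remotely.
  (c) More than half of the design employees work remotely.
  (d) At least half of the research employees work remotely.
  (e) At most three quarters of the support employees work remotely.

(a) ops: |A| = 9, |A ∩ B| = 4; needs |A ∩ B| / |A| > 1/3 — true.
(b) sales: |A| = 5, |A ∩ B| = 1; needs A ∩ B = ∅ (|A ∩ B| = 0) — false.
(c) design: |A| = 5, |A ∩ B| = 3; needs |A ∩ B| > |A ∖ B| — true.
(d) research: |A| = 6, |A ∩ B| = 2; needs |A ∩ B| ≥ |A ∖ B| — false.
(e) support: |A| = 7, |A ∩ B| = 5; needs |A ∩ B| / |A| ≤ 3/4 — true.

3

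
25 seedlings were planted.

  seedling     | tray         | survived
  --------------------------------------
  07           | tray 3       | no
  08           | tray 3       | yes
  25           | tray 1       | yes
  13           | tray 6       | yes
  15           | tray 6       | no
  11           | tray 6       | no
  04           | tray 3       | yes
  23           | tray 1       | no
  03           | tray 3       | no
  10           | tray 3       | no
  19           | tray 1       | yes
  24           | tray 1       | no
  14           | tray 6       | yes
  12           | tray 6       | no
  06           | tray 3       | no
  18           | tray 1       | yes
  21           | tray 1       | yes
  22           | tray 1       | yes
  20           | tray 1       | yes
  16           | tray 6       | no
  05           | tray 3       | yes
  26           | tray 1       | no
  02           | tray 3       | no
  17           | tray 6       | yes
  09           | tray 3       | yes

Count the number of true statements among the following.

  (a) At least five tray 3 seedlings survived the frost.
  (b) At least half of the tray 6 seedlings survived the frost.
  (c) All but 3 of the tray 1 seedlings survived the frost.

(a) tray 3: |A| = 9, |A ∩ B| = 4; needs |A ∩ B| ≥ 5 — false.
(b) tray 6: |A| = 7, |A ∩ B| = 3; needs |A ∩ B| ≥ |A ∖ B| — false.
(c) tray 1: |A| = 9, |A ∩ B| = 6; needs |A ∖ B| = 3 — true.

1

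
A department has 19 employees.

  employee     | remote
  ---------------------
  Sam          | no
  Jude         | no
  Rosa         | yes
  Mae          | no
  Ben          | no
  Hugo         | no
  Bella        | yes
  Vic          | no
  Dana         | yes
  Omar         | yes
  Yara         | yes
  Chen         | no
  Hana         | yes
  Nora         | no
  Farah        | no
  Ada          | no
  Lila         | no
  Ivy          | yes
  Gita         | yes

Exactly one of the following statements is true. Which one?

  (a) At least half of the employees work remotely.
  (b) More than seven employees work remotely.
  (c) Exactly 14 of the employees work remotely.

(b)

|A| = 19, |A ∩ B| = 8, |A ∖ B| = 11.
(a) requires |A ∩ B| ≥ |A ∖ B|: false.
(b) requires |A ∩ B| > 7: true.
(c) requires |A ∩ B| = 14: false.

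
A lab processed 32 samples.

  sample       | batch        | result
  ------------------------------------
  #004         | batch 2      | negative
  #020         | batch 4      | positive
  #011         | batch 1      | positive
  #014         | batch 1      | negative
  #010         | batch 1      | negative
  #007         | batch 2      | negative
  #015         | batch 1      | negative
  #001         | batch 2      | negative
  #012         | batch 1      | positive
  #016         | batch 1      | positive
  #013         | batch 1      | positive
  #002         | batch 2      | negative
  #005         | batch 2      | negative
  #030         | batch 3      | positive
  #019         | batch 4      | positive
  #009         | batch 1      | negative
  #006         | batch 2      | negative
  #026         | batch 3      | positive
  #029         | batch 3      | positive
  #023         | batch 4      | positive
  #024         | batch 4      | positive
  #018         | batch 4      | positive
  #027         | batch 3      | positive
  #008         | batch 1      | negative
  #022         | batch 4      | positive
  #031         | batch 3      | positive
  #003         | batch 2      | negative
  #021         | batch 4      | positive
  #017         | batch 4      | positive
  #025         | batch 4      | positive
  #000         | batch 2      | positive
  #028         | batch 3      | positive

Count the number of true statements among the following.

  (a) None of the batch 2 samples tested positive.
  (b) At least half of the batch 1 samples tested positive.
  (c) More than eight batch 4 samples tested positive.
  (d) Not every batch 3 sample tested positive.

1

(a) batch 2: |A| = 8, |A ∩ B| = 1; needs A ∩ B = ∅ (|A ∩ B| = 0) — false.
(b) batch 1: |A| = 9, |A ∩ B| = 4; needs |A ∩ B| ≥ |A ∖ B| — false.
(c) batch 4: |A| = 9, |A ∩ B| = 9; needs |A ∩ B| > 8 — true.
(d) batch 3: |A| = 6, |A ∩ B| = 6; needs A ⊄ B (|A ∖ B| ≥ 1) — false.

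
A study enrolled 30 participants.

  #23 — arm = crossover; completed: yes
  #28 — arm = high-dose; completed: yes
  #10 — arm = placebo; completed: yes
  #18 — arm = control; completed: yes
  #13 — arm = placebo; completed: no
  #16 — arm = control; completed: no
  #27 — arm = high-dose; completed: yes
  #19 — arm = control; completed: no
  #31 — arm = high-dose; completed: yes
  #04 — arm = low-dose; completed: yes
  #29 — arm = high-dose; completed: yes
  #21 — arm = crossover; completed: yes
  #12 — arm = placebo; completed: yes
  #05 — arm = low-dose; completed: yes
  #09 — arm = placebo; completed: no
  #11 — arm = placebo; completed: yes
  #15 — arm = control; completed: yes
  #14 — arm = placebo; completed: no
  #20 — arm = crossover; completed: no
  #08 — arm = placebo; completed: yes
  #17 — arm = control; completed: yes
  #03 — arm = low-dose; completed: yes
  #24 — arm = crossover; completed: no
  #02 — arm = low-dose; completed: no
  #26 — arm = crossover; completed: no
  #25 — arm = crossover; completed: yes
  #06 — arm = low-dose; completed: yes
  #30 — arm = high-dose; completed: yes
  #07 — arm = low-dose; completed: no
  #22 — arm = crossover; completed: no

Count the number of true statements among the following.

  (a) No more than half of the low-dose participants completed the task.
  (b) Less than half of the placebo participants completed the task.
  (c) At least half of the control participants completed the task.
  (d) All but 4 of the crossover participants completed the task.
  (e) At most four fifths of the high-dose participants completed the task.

2

(a) low-dose: |A| = 6, |A ∩ B| = 4; needs |A ∩ B| ≤ |A ∖ B| — false.
(b) placebo: |A| = 7, |A ∩ B| = 4; needs |A ∩ B| < |A ∖ B| — false.
(c) control: |A| = 5, |A ∩ B| = 3; needs |A ∩ B| ≥ |A ∖ B| — true.
(d) crossover: |A| = 7, |A ∩ B| = 3; needs |A ∖ B| = 4 — true.
(e) high-dose: |A| = 5, |A ∩ B| = 5; needs |A ∩ B| / |A| ≤ 4/5 — false.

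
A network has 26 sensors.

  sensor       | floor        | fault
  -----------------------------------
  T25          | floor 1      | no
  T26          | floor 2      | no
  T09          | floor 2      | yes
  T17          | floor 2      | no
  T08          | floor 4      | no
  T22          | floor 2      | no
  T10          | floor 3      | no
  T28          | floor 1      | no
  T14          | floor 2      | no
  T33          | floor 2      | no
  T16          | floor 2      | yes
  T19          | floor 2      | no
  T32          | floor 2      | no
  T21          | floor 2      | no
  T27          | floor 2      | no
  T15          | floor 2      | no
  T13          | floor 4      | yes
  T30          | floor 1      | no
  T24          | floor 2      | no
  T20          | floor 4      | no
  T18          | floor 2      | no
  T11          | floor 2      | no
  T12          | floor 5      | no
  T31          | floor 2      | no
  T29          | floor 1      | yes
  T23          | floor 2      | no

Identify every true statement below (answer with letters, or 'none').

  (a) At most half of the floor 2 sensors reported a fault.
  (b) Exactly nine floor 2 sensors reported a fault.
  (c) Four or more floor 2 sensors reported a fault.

(a)

|A| = 17, |A ∩ B| = 2, |A ∖ B| = 15.
(a) |A ∩ B| ≤ |A ∖ B|: holds.
(b) |A ∩ B| = 9: fails.
(c) |A ∩ B| ≥ 4: fails.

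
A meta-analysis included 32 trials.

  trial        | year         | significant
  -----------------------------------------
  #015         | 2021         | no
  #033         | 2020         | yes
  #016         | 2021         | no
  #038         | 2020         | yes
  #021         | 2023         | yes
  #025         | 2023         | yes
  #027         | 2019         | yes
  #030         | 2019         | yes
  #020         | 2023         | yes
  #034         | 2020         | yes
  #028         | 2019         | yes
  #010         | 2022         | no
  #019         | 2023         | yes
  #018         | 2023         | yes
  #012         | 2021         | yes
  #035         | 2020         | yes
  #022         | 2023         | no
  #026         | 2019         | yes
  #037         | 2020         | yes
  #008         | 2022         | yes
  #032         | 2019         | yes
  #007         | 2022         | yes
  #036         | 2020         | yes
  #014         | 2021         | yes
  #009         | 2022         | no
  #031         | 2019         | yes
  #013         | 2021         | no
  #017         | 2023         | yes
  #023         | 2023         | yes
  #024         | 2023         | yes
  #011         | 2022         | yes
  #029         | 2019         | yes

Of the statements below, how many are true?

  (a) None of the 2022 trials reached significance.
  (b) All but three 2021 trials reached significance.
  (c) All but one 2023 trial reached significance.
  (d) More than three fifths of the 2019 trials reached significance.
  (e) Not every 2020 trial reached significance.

(a) 2022: |A| = 5, |A ∩ B| = 3; needs A ∩ B = ∅ (|A ∩ B| = 0) — false.
(b) 2021: |A| = 5, |A ∩ B| = 2; needs |A ∖ B| = 3 — true.
(c) 2023: |A| = 9, |A ∩ B| = 8; needs |A ∖ B| = 1 — true.
(d) 2019: |A| = 7, |A ∩ B| = 7; needs |A ∩ B| / |A| > 3/5 — true.
(e) 2020: |A| = 6, |A ∩ B| = 6; needs A ⊄ B (|A ∖ B| ≥ 1) — false.

3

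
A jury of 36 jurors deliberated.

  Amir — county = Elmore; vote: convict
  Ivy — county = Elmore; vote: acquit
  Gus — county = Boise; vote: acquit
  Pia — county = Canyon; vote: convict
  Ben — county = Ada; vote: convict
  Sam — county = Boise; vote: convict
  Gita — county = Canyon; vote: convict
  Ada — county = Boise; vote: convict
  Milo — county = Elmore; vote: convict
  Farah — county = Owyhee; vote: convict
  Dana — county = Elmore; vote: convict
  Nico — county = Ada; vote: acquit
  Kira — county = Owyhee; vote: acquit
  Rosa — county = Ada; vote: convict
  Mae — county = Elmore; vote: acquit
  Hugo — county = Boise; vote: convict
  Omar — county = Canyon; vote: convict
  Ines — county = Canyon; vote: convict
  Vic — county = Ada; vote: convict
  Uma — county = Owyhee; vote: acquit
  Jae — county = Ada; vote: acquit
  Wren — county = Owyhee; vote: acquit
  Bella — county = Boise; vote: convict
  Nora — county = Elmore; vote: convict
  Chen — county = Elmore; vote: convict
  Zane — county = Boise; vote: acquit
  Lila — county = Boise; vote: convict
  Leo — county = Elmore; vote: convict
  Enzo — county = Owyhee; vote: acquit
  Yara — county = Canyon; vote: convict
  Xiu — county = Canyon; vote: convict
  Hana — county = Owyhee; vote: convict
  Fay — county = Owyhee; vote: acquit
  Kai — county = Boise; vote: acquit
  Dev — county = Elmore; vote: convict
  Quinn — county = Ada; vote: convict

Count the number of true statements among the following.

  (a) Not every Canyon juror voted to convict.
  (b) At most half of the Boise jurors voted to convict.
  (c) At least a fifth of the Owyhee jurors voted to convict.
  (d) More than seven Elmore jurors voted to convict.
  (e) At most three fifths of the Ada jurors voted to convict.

1

(a) Canyon: |A| = 6, |A ∩ B| = 6; needs A ⊄ B (|A ∖ B| ≥ 1) — false.
(b) Boise: |A| = 8, |A ∩ B| = 5; needs |A ∩ B| ≤ |A ∖ B| — false.
(c) Owyhee: |A| = 7, |A ∩ B| = 2; needs |A ∩ B| / |A| ≥ 1/5 — true.
(d) Elmore: |A| = 9, |A ∩ B| = 7; needs |A ∩ B| > 7 — false.
(e) Ada: |A| = 6, |A ∩ B| = 4; needs |A ∩ B| / |A| ≤ 3/5 — false.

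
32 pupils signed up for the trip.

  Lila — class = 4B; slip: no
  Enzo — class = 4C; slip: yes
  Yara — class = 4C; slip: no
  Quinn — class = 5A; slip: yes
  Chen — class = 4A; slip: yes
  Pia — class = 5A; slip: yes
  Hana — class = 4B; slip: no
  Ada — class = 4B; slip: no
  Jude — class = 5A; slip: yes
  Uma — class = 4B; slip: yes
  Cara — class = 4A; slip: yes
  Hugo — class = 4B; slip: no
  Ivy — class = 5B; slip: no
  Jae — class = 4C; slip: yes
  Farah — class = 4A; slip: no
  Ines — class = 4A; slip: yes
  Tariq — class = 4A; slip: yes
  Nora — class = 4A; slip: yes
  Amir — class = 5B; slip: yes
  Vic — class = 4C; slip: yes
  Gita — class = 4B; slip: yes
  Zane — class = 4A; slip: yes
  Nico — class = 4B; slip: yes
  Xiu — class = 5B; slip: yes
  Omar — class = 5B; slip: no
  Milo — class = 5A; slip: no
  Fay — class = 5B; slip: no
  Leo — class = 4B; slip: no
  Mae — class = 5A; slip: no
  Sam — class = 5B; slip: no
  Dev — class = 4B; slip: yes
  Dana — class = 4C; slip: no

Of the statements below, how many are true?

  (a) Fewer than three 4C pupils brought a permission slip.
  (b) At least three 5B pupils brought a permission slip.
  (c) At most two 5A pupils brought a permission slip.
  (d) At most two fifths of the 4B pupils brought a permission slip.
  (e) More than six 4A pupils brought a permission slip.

(a) 4C: |A| = 5, |A ∩ B| = 3; needs |A ∩ B| < 3 — false.
(b) 5B: |A| = 6, |A ∩ B| = 2; needs |A ∩ B| ≥ 3 — false.
(c) 5A: |A| = 5, |A ∩ B| = 3; needs |A ∩ B| ≤ 2 — false.
(d) 4B: |A| = 9, |A ∩ B| = 4; needs |A ∩ B| / |A| ≤ 2/5 — false.
(e) 4A: |A| = 7, |A ∩ B| = 6; needs |A ∩ B| > 6 — false.

0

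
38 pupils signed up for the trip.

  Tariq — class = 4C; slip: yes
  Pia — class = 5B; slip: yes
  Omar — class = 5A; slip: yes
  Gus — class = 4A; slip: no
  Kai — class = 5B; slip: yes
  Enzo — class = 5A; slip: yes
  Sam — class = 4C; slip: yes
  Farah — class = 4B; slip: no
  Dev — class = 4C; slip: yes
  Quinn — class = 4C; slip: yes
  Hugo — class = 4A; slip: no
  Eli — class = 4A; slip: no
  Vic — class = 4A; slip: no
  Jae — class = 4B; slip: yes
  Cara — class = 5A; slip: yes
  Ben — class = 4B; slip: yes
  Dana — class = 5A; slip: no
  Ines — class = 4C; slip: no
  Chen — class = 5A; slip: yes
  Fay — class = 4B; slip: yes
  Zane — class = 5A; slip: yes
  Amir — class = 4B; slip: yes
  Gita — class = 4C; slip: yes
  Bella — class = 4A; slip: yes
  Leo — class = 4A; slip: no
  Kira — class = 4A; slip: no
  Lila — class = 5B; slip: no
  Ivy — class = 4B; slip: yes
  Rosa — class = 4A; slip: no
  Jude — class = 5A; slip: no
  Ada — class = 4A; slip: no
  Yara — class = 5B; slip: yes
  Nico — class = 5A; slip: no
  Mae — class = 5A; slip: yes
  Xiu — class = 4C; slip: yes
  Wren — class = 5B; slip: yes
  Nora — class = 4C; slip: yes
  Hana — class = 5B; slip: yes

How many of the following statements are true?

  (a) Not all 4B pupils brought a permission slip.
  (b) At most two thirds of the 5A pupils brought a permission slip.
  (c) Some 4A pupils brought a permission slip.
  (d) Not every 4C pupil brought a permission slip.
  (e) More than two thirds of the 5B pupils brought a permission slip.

(a) 4B: |A| = 6, |A ∩ B| = 5; needs A ⊄ B (|A ∖ B| ≥ 1) — true.
(b) 5A: |A| = 9, |A ∩ B| = 6; needs |A ∩ B| / |A| ≤ 2/3 — true.
(c) 4A: |A| = 9, |A ∩ B| = 1; needs A ∩ B ≠ ∅ (|A ∩ B| ≥ 1) — true.
(d) 4C: |A| = 8, |A ∩ B| = 7; needs A ⊄ B (|A ∖ B| ≥ 1) — true.
(e) 5B: |A| = 6, |A ∩ B| = 5; needs |A ∩ B| / |A| > 2/3 — true.

5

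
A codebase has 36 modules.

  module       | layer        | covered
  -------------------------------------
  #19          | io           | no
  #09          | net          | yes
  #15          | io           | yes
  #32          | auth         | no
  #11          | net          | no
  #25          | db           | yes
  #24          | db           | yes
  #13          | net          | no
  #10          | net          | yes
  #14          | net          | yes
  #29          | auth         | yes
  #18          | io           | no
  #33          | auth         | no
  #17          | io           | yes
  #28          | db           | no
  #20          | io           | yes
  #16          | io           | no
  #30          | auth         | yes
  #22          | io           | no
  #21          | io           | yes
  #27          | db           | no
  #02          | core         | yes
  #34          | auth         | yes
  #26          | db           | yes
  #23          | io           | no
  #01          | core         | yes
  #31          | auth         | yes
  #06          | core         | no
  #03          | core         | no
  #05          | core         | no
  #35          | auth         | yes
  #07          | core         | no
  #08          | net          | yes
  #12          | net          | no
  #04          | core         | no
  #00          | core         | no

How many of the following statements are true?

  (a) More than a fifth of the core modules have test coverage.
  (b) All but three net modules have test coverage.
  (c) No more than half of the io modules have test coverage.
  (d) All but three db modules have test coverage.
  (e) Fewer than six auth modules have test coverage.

4

(a) core: |A| = 8, |A ∩ B| = 2; needs |A ∩ B| / |A| > 1/5 — true.
(b) net: |A| = 7, |A ∩ B| = 4; needs |A ∖ B| = 3 — true.
(c) io: |A| = 9, |A ∩ B| = 4; needs |A ∩ B| ≤ |A ∖ B| — true.
(d) db: |A| = 5, |A ∩ B| = 3; needs |A ∖ B| = 3 — false.
(e) auth: |A| = 7, |A ∩ B| = 5; needs |A ∩ B| < 6 — true.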